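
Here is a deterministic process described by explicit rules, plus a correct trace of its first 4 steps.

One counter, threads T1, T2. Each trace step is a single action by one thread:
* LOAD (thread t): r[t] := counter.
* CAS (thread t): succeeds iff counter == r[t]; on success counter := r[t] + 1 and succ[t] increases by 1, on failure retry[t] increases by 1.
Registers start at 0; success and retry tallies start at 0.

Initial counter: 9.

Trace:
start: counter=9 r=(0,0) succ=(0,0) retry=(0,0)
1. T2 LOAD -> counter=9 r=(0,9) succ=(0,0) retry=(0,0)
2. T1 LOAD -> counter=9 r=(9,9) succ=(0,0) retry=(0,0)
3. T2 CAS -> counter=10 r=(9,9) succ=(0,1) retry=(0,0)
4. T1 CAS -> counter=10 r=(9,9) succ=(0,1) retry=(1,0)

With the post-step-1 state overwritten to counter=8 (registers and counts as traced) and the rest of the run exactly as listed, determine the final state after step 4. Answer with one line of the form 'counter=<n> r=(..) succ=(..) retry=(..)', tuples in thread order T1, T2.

counter=9 r=(8,9) succ=(1,0) retry=(0,1)

state after step 1 := counter=8 r=(0,9) succ=(0,0) retry=(0,0)
2. T1 LOAD -> counter=8 r=(8,9) succ=(0,0) retry=(0,0)
3. T2 CAS -> counter=8 r=(8,9) succ=(0,0) retry=(0,1)
4. T1 CAS -> counter=9 r=(8,9) succ=(1,0) retry=(0,1)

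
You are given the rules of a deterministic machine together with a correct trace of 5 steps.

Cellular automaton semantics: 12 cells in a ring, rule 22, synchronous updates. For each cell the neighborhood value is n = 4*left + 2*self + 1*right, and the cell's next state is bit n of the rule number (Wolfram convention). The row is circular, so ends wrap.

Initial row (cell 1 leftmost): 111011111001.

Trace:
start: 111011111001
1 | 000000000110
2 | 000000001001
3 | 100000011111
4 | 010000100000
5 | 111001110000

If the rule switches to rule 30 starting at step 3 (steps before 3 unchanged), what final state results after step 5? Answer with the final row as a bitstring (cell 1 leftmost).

(re-executing steps 3..5 under rule 30; state before step 3: 000000001001)
3 | 100000011111
4 | 010000110000
5 | 111001101000

111001101000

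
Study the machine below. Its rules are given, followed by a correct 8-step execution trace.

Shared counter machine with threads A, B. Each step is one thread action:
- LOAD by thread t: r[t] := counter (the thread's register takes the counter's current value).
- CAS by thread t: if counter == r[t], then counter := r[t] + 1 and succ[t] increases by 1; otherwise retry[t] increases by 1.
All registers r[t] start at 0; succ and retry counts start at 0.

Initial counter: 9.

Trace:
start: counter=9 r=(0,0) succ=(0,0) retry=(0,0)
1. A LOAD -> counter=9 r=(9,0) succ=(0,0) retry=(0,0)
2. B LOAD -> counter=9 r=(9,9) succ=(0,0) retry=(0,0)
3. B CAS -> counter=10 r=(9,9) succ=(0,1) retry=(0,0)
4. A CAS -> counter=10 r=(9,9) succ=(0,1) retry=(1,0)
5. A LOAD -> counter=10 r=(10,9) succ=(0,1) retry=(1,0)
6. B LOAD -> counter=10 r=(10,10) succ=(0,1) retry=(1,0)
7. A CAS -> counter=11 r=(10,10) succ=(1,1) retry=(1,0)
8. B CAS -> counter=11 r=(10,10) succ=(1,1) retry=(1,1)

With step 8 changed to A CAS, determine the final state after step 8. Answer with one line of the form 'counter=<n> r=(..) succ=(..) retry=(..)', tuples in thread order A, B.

(re-executing from step 8 with the substitution; state before step 8: counter=11 r=(10,10) succ=(1,1) retry=(1,0))
8. A CAS -> counter=11 r=(10,10) succ=(1,1) retry=(2,0)

counter=11 r=(10,10) succ=(1,1) retry=(2,0)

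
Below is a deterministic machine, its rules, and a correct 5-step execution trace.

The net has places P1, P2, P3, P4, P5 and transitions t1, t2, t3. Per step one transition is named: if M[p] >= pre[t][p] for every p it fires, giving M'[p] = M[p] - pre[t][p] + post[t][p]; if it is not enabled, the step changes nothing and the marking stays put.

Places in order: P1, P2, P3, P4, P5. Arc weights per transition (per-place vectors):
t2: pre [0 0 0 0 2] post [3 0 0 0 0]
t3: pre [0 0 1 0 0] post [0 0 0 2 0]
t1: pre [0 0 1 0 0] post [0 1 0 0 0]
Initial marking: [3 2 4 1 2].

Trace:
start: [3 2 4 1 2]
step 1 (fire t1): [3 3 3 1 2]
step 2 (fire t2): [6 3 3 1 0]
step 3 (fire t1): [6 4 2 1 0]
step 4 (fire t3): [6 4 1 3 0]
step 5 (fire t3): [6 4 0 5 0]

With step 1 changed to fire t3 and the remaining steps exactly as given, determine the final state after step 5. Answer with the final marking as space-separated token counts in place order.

(re-executing from step 1 with the substitution; state before step 1: [3 2 4 1 2])
step 1 (fire t3): [3 2 3 3 2]
step 2 (fire t2): [6 2 3 3 0]
step 3 (fire t1): [6 3 2 3 0]
step 4 (fire t3): [6 3 1 5 0]
step 5 (fire t3): [6 3 0 7 0]

6 3 0 7 0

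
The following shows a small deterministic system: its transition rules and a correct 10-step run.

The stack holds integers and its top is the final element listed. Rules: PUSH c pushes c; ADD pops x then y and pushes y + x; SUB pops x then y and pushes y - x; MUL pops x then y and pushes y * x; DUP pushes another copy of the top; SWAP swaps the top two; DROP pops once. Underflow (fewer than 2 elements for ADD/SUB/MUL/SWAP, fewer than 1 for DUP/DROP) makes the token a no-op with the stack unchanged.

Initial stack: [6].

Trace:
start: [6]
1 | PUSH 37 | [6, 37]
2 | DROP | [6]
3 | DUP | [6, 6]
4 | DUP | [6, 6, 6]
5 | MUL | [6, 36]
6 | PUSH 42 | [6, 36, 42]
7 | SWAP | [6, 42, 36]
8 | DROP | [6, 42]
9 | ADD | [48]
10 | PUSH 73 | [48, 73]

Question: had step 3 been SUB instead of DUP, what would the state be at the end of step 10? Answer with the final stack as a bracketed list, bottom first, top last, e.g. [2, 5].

[42, 73]

(re-executing from step 3 with the substitution; state before step 3: [6])
3 | SUB | [6]
4 | DUP | [6, 6]
5 | MUL | [36]
6 | PUSH 42 | [36, 42]
7 | SWAP | [42, 36]
8 | DROP | [42]
9 | ADD | [42]
10 | PUSH 73 | [42, 73]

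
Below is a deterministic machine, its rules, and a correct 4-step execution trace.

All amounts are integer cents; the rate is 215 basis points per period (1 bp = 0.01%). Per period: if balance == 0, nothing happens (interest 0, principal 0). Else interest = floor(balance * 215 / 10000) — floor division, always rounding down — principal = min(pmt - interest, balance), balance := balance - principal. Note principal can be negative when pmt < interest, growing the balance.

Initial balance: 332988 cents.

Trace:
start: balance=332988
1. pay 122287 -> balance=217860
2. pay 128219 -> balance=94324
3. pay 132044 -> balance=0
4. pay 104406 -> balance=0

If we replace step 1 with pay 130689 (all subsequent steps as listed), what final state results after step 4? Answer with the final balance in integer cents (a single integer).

0

(re-executing from step 1 with the substitution; state before step 1: balance=332988)
1. pay 130689 -> balance=209458
2. pay 128219 -> balance=85742
3. pay 132044 -> balance=0
4. pay 104406 -> balance=0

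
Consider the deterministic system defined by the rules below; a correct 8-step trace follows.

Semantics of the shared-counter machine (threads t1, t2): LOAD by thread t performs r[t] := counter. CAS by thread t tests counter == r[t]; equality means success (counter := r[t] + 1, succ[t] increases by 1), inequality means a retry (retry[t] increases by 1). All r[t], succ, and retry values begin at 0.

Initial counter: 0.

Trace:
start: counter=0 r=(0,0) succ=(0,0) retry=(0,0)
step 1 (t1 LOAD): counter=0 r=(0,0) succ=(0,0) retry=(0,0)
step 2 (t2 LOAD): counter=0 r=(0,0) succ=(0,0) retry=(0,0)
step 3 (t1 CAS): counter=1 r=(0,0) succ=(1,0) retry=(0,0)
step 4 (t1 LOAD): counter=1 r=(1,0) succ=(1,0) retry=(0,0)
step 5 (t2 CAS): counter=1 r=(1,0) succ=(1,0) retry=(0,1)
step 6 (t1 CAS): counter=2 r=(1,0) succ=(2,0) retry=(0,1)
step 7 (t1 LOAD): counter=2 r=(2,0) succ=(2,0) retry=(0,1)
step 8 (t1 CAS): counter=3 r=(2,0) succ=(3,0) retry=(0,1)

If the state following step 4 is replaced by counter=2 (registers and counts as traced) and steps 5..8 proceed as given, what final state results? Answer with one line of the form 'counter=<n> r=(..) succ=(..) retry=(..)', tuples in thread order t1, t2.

counter=3 r=(2,0) succ=(2,0) retry=(1,1)

state after step 4 := counter=2 r=(1,0) succ=(1,0) retry=(0,0)
step 5 (t2 CAS): counter=2 r=(1,0) succ=(1,0) retry=(0,1)
step 6 (t1 CAS): counter=2 r=(1,0) succ=(1,0) retry=(1,1)
step 7 (t1 LOAD): counter=2 r=(2,0) succ=(1,0) retry=(1,1)
step 8 (t1 CAS): counter=3 r=(2,0) succ=(2,0) retry=(1,1)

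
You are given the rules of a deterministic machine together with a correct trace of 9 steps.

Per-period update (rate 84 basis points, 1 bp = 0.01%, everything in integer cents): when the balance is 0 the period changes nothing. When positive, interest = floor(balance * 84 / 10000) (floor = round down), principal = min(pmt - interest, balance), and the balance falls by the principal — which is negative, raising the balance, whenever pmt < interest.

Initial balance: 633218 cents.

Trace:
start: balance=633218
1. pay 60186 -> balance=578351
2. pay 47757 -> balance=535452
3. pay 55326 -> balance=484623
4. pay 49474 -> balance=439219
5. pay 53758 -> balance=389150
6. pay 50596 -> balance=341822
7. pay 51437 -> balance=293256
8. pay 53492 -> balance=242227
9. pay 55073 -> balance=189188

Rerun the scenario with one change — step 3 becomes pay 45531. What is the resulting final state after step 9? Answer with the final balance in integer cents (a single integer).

199488

(re-executing from step 3 with the substitution; state before step 3: balance=535452)
3. pay 45531 -> balance=494418
4. pay 49474 -> balance=449097
5. pay 53758 -> balance=399111
6. pay 50596 -> balance=351867
7. pay 51437 -> balance=303385
8. pay 53492 -> balance=252441
9. pay 55073 -> balance=199488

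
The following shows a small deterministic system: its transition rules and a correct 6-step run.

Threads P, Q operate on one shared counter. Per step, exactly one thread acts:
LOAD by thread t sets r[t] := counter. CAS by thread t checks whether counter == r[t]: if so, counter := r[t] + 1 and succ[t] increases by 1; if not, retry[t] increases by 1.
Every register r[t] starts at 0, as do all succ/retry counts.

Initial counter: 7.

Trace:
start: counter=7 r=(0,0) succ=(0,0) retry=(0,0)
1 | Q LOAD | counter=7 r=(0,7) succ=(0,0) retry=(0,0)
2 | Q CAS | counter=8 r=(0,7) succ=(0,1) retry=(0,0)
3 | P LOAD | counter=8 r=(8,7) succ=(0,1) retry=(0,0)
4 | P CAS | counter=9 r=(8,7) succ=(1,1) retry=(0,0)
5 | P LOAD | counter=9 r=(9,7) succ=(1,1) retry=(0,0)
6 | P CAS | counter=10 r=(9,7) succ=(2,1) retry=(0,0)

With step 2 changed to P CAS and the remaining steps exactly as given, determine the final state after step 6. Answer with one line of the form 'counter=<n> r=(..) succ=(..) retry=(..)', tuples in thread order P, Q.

counter=9 r=(8,7) succ=(2,0) retry=(1,0)

(re-executing from step 2 with the substitution; state before step 2: counter=7 r=(0,7) succ=(0,0) retry=(0,0))
2 | P CAS | counter=7 r=(0,7) succ=(0,0) retry=(1,0)
3 | P LOAD | counter=7 r=(7,7) succ=(0,0) retry=(1,0)
4 | P CAS | counter=8 r=(7,7) succ=(1,0) retry=(1,0)
5 | P LOAD | counter=8 r=(8,7) succ=(1,0) retry=(1,0)
6 | P CAS | counter=9 r=(8,7) succ=(2,0) retry=(1,0)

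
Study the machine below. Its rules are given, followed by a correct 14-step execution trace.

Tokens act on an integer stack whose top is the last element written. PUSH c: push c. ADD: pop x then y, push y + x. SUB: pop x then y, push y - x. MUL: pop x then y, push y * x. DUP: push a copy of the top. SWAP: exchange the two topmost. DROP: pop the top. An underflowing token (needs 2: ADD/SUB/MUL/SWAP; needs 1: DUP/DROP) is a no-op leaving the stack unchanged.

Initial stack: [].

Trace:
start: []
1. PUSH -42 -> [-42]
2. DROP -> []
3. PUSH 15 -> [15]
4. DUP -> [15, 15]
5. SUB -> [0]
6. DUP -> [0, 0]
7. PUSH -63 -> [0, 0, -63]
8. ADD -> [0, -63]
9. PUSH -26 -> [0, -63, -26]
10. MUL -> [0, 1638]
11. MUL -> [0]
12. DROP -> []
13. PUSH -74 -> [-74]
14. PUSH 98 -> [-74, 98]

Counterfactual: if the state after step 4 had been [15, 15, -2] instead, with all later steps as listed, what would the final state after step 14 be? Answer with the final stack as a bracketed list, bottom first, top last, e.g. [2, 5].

state after step 4 := [15, 15, -2]
5. SUB -> [15, 17]
6. DUP -> [15, 17, 17]
7. PUSH -63 -> [15, 17, 17, -63]
8. ADD -> [15, 17, -46]
9. PUSH -26 -> [15, 17, -46, -26]
10. MUL -> [15, 17, 1196]
11. MUL -> [15, 20332]
12. DROP -> [15]
13. PUSH -74 -> [15, -74]
14. PUSH 98 -> [15, -74, 98]

[15, -74, 98]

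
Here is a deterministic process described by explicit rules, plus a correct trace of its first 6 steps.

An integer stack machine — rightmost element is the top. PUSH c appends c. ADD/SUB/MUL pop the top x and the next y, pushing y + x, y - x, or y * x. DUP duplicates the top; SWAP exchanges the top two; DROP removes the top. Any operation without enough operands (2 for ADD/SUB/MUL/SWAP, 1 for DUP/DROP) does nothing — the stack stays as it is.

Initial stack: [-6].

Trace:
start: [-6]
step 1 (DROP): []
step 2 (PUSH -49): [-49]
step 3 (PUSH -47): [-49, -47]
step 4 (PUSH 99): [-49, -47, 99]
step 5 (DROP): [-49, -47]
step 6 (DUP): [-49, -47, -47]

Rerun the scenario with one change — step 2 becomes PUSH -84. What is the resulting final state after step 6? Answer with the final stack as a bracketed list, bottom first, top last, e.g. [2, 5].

[-84, -47, -47]

(re-executing from step 2 with the substitution; state before step 2: [])
step 2 (PUSH -84): [-84]
step 3 (PUSH -47): [-84, -47]
step 4 (PUSH 99): [-84, -47, 99]
step 5 (DROP): [-84, -47]
step 6 (DUP): [-84, -47, -47]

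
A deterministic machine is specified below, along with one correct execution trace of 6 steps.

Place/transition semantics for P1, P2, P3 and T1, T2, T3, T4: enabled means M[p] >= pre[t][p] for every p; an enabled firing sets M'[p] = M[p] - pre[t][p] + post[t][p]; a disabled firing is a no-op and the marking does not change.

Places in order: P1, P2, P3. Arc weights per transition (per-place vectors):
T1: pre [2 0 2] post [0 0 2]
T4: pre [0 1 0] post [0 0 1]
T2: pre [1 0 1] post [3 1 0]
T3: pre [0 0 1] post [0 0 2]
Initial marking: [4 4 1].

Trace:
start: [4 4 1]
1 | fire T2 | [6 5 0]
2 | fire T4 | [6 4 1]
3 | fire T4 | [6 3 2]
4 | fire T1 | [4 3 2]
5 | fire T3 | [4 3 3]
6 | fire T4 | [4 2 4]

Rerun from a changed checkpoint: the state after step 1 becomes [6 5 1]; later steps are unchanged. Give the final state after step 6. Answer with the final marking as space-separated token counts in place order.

4 2 5

state after step 1 := [6 5 1]
2 | fire T4 | [6 4 2]
3 | fire T4 | [6 3 3]
4 | fire T1 | [4 3 3]
5 | fire T3 | [4 3 4]
6 | fire T4 | [4 2 5]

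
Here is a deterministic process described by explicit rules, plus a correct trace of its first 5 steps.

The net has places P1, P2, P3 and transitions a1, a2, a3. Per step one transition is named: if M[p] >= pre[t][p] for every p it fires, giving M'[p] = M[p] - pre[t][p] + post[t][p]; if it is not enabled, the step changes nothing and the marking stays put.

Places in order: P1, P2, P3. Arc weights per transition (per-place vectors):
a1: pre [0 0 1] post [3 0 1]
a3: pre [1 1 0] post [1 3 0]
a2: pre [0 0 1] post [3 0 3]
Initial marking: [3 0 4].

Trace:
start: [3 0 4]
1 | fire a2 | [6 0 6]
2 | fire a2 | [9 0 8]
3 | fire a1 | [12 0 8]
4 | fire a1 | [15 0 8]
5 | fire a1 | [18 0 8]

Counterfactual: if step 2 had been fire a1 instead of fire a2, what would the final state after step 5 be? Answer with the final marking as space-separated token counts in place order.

(re-executing from step 2 with the substitution; state before step 2: [6 0 6])
2 | fire a1 | [9 0 6]
3 | fire a1 | [12 0 6]
4 | fire a1 | [15 0 6]
5 | fire a1 | [18 0 6]

18 0 6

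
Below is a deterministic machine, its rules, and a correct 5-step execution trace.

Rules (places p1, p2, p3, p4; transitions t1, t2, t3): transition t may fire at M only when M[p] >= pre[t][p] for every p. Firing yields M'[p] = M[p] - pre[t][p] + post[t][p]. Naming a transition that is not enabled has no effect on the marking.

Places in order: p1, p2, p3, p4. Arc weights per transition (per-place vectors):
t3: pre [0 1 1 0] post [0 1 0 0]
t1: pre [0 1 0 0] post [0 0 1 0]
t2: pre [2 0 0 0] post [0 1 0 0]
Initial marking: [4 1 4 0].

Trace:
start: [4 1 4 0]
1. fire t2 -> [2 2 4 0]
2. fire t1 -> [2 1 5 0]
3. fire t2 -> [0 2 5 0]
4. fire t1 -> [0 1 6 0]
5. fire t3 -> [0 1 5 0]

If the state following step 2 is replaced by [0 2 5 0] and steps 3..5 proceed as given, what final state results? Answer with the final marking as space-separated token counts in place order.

0 1 5 0

state after step 2 := [0 2 5 0]
3. fire t2 -> [0 2 5 0]
4. fire t1 -> [0 1 6 0]
5. fire t3 -> [0 1 5 0]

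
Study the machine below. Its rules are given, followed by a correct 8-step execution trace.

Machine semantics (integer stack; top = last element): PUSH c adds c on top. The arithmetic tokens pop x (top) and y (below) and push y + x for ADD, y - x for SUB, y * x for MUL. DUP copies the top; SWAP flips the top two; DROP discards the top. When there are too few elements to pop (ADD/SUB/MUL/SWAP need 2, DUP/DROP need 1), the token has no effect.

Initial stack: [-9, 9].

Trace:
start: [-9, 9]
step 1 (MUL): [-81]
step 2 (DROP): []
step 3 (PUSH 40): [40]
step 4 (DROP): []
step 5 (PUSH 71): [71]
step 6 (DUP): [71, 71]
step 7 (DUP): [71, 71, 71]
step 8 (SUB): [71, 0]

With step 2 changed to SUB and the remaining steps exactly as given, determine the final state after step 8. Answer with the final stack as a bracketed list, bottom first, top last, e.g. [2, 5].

[-81, 71, 0]

(re-executing from step 2 with the substitution; state before step 2: [-81])
step 2 (SUB): [-81]
step 3 (PUSH 40): [-81, 40]
step 4 (DROP): [-81]
step 5 (PUSH 71): [-81, 71]
step 6 (DUP): [-81, 71, 71]
step 7 (DUP): [-81, 71, 71, 71]
step 8 (SUB): [-81, 71, 0]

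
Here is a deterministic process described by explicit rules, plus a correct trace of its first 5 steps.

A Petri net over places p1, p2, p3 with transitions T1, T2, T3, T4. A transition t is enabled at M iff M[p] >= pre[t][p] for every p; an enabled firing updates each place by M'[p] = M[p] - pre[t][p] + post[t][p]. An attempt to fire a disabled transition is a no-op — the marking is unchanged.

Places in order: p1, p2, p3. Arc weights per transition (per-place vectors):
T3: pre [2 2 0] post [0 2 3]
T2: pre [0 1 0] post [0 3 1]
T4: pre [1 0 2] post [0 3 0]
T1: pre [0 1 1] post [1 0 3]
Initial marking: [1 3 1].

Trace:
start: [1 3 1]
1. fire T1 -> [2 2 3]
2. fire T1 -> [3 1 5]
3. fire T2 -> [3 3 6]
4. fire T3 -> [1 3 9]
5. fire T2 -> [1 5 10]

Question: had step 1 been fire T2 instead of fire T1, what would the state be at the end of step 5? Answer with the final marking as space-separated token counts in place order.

(re-executing from step 1 with the substitution; state before step 1: [1 3 1])
1. fire T2 -> [1 5 2]
2. fire T1 -> [2 4 4]
3. fire T2 -> [2 6 5]
4. fire T3 -> [0 6 8]
5. fire T2 -> [0 8 9]

0 8 9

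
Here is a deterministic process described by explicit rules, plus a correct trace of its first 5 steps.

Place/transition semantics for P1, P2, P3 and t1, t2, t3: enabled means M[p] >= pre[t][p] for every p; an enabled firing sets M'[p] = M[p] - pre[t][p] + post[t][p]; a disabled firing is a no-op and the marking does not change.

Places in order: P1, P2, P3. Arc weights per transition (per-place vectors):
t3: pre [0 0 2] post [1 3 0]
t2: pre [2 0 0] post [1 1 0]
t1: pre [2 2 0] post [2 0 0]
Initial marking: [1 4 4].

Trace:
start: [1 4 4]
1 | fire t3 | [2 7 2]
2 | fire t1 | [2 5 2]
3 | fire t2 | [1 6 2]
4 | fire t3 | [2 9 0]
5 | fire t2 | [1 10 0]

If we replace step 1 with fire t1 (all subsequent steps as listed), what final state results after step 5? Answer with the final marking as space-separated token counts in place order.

(re-executing from step 1 with the substitution; state before step 1: [1 4 4])
1 | fire t1 | [1 4 4]
2 | fire t1 | [1 4 4]
3 | fire t2 | [1 4 4]
4 | fire t3 | [2 7 2]
5 | fire t2 | [1 8 2]

1 8 2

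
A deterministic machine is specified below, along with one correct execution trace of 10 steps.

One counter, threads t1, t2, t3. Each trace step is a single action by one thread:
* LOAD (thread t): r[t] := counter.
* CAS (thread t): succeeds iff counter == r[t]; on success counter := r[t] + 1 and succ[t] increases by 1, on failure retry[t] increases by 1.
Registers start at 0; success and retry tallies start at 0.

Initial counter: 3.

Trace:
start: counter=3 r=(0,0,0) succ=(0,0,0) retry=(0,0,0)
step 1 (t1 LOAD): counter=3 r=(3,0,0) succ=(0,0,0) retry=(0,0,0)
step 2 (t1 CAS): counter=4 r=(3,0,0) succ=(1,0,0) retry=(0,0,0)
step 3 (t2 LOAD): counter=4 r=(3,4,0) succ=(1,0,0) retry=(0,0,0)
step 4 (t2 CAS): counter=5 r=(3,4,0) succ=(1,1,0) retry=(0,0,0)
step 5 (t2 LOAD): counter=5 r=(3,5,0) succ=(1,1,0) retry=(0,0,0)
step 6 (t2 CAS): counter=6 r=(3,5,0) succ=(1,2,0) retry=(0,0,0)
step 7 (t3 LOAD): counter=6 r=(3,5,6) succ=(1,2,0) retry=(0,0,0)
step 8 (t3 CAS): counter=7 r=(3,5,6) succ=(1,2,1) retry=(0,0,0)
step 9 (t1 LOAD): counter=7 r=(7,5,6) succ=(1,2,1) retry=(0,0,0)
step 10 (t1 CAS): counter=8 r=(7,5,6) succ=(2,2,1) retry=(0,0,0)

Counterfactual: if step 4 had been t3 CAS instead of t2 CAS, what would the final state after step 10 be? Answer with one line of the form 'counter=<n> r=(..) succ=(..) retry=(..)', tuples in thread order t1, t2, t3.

(re-executing from step 4 with the substitution; state before step 4: counter=4 r=(3,4,0) succ=(1,0,0) retry=(0,0,0))
step 4 (t3 CAS): counter=4 r=(3,4,0) succ=(1,0,0) retry=(0,0,1)
step 5 (t2 LOAD): counter=4 r=(3,4,0) succ=(1,0,0) retry=(0,0,1)
step 6 (t2 CAS): counter=5 r=(3,4,0) succ=(1,1,0) retry=(0,0,1)
step 7 (t3 LOAD): counter=5 r=(3,4,5) succ=(1,1,0) retry=(0,0,1)
step 8 (t3 CAS): counter=6 r=(3,4,5) succ=(1,1,1) retry=(0,0,1)
step 9 (t1 LOAD): counter=6 r=(6,4,5) succ=(1,1,1) retry=(0,0,1)
step 10 (t1 CAS): counter=7 r=(6,4,5) succ=(2,1,1) retry=(0,0,1)

counter=7 r=(6,4,5) succ=(2,1,1) retry=(0,0,1)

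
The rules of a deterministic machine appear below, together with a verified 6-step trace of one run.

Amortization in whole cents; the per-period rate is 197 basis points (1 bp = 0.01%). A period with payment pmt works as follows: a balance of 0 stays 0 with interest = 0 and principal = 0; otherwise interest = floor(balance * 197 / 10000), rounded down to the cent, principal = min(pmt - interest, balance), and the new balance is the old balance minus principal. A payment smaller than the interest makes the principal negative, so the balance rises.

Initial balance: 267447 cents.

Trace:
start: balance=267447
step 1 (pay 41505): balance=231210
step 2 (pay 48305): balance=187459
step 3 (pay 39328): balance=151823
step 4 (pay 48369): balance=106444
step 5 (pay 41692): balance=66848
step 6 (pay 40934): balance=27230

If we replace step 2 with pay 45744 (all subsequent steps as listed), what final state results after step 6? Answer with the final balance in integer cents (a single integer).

(re-executing from step 2 with the substitution; state before step 2: balance=231210)
step 2 (pay 45744): balance=190020
step 3 (pay 39328): balance=154435
step 4 (pay 48369): balance=109108
step 5 (pay 41692): balance=69565
step 6 (pay 40934): balance=30001

30001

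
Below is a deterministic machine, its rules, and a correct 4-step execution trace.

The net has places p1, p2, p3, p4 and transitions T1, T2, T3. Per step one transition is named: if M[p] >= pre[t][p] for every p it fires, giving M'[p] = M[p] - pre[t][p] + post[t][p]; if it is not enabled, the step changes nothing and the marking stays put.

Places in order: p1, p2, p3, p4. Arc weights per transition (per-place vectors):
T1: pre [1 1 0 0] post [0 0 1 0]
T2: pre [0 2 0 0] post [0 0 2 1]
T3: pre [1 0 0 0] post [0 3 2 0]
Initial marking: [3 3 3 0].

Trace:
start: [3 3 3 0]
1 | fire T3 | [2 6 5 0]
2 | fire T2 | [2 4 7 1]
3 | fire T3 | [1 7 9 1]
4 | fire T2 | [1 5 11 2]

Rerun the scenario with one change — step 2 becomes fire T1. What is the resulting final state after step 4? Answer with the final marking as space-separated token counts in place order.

(re-executing from step 2 with the substitution; state before step 2: [2 6 5 0])
2 | fire T1 | [1 5 6 0]
3 | fire T3 | [0 8 8 0]
4 | fire T2 | [0 6 10 1]

0 6 10 1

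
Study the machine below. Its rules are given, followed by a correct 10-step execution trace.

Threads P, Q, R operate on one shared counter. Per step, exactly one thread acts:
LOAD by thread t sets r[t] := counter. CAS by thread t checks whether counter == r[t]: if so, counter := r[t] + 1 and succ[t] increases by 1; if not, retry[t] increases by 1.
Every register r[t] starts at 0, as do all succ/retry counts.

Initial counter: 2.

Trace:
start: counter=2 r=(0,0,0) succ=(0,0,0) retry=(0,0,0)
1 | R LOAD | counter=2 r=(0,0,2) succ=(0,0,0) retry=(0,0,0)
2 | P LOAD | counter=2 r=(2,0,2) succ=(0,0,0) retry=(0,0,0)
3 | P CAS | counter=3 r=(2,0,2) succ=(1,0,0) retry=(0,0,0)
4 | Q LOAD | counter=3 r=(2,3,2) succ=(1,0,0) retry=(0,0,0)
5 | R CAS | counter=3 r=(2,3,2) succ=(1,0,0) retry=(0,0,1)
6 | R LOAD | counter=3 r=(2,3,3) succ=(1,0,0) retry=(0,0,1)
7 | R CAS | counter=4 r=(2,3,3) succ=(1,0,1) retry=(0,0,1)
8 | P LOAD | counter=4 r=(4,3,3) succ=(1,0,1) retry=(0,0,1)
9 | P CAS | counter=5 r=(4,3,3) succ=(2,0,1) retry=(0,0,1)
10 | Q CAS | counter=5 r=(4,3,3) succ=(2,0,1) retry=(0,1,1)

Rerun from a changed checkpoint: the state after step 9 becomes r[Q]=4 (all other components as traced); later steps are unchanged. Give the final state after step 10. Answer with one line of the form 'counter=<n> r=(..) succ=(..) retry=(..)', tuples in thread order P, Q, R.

state after step 9 := counter=5 r=(4,4,3) succ=(2,0,1) retry=(0,0,1)
10 | Q CAS | counter=5 r=(4,4,3) succ=(2,0,1) retry=(0,1,1)

counter=5 r=(4,4,3) succ=(2,0,1) retry=(0,1,1)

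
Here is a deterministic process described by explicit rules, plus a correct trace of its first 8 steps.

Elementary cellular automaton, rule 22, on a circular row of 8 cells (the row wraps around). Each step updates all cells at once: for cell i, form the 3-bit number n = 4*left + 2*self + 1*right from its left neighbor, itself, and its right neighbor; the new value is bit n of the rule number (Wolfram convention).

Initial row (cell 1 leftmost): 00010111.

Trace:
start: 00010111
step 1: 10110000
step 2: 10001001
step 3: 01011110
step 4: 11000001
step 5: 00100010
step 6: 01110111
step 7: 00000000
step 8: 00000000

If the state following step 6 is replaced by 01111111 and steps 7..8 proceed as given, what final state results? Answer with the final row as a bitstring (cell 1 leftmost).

state after step 6 := 01111111
step 7: 00000000
step 8: 00000000

00000000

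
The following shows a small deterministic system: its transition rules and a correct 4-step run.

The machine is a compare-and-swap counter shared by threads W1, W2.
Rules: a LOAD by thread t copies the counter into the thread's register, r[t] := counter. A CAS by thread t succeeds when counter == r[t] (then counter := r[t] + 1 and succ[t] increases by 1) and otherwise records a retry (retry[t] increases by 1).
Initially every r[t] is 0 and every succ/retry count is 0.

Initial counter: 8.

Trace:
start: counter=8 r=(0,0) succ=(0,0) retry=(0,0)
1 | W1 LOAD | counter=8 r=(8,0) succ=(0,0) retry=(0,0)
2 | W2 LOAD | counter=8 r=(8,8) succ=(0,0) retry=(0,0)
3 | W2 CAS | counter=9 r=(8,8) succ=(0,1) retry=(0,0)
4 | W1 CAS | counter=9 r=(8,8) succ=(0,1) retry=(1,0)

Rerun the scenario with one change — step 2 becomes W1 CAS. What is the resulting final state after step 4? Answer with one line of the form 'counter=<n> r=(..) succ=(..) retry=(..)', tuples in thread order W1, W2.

(re-executing from step 2 with the substitution; state before step 2: counter=8 r=(8,0) succ=(0,0) retry=(0,0))
2 | W1 CAS | counter=9 r=(8,0) succ=(1,0) retry=(0,0)
3 | W2 CAS | counter=9 r=(8,0) succ=(1,0) retry=(0,1)
4 | W1 CAS | counter=9 r=(8,0) succ=(1,0) retry=(1,1)

counter=9 r=(8,0) succ=(1,0) retry=(1,1)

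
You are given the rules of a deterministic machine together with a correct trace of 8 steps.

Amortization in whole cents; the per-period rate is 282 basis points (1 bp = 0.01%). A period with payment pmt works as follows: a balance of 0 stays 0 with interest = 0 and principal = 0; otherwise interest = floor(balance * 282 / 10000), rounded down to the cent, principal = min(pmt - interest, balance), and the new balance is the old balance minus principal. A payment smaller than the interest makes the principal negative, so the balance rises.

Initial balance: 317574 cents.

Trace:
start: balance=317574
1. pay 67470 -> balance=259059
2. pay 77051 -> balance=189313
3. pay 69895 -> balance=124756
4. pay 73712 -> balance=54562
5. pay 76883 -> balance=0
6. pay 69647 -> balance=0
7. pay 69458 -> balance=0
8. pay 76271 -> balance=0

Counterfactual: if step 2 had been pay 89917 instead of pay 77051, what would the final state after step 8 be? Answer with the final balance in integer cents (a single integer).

0

(re-executing from step 2 with the substitution; state before step 2: balance=259059)
2. pay 89917 -> balance=176447
3. pay 69895 -> balance=111527
4. pay 73712 -> balance=40960
5. pay 76883 -> balance=0
6. pay 69647 -> balance=0
7. pay 69458 -> balance=0
8. pay 76271 -> balance=0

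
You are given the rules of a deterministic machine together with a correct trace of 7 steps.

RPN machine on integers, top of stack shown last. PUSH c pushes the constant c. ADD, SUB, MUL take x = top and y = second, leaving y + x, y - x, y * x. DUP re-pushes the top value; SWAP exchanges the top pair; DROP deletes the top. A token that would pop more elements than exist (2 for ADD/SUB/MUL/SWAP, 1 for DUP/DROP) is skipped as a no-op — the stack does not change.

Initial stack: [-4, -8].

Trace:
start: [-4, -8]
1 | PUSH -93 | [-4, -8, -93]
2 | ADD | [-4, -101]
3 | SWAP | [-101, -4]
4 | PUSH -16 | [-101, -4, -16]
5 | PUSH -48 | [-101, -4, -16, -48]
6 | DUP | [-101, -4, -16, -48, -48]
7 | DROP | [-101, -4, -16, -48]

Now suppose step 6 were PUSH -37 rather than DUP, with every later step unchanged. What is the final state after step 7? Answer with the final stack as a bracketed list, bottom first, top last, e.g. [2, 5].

[-101, -4, -16, -48]

(re-executing from step 6 with the substitution; state before step 6: [-101, -4, -16, -48])
6 | PUSH -37 | [-101, -4, -16, -48, -37]
7 | DROP | [-101, -4, -16, -48]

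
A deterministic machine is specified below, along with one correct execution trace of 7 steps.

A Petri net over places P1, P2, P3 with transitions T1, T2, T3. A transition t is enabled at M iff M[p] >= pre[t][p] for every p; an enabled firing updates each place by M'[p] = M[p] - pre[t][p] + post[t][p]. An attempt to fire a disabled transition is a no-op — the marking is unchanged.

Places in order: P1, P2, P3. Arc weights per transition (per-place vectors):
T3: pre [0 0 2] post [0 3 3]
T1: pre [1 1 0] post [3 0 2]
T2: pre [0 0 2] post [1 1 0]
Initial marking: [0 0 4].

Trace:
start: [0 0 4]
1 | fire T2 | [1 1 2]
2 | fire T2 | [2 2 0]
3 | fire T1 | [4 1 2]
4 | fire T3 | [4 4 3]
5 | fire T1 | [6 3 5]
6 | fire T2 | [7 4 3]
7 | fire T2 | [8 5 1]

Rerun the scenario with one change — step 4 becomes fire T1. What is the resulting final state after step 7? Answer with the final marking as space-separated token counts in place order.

8 2 0

(re-executing from step 4 with the substitution; state before step 4: [4 1 2])
4 | fire T1 | [6 0 4]
5 | fire T1 | [6 0 4]
6 | fire T2 | [7 1 2]
7 | fire T2 | [8 2 0]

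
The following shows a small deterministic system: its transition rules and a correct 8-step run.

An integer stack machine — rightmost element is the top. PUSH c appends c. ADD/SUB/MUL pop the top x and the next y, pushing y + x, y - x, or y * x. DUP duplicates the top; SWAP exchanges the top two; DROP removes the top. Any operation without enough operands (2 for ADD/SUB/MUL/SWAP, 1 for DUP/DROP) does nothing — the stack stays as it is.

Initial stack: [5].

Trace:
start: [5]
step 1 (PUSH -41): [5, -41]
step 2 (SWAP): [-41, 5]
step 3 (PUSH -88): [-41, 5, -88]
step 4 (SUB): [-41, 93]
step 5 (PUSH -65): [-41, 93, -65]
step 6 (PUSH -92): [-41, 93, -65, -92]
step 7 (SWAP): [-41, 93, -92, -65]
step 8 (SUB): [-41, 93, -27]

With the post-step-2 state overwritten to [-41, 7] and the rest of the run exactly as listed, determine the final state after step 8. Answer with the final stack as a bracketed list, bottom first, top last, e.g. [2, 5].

state after step 2 := [-41, 7]
step 3 (PUSH -88): [-41, 7, -88]
step 4 (SUB): [-41, 95]
step 5 (PUSH -65): [-41, 95, -65]
step 6 (PUSH -92): [-41, 95, -65, -92]
step 7 (SWAP): [-41, 95, -92, -65]
step 8 (SUB): [-41, 95, -27]

[-41, 95, -27]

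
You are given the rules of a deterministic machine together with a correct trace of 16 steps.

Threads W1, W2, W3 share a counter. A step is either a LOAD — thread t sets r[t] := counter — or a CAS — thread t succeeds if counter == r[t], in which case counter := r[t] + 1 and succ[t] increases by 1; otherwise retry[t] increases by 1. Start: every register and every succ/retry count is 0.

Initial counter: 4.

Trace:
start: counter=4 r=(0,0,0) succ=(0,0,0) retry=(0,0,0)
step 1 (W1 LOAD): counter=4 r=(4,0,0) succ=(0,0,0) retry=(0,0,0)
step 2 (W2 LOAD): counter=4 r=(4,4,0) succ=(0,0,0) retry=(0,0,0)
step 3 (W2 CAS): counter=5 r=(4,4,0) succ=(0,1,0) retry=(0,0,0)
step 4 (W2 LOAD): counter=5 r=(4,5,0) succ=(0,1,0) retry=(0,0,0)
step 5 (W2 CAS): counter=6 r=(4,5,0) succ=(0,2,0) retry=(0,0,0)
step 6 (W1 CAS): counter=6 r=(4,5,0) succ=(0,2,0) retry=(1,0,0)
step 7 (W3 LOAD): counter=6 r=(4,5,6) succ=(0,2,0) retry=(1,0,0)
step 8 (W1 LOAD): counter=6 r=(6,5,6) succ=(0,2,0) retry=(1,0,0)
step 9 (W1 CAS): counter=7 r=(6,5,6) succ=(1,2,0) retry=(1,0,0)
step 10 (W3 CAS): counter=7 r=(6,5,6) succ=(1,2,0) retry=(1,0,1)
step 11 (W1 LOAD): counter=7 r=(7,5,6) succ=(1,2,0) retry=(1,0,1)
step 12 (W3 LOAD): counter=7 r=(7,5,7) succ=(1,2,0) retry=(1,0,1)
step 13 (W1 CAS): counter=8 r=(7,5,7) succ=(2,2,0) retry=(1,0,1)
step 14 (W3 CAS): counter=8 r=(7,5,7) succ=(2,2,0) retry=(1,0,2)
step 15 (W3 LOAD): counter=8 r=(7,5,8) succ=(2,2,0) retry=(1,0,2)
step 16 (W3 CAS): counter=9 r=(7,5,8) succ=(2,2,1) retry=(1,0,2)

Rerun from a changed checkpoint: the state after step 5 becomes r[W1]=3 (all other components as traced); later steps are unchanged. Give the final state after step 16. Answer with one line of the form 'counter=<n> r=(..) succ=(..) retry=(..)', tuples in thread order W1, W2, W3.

state after step 5 := counter=6 r=(3,5,0) succ=(0,2,0) retry=(0,0,0)
step 6 (W1 CAS): counter=6 r=(3,5,0) succ=(0,2,0) retry=(1,0,0)
step 7 (W3 LOAD): counter=6 r=(3,5,6) succ=(0,2,0) retry=(1,0,0)
step 8 (W1 LOAD): counter=6 r=(6,5,6) succ=(0,2,0) retry=(1,0,0)
step 9 (W1 CAS): counter=7 r=(6,5,6) succ=(1,2,0) retry=(1,0,0)
step 10 (W3 CAS): counter=7 r=(6,5,6) succ=(1,2,0) retry=(1,0,1)
step 11 (W1 LOAD): counter=7 r=(7,5,6) succ=(1,2,0) retry=(1,0,1)
step 12 (W3 LOAD): counter=7 r=(7,5,7) succ=(1,2,0) retry=(1,0,1)
step 13 (W1 CAS): counter=8 r=(7,5,7) succ=(2,2,0) retry=(1,0,1)
step 14 (W3 CAS): counter=8 r=(7,5,7) succ=(2,2,0) retry=(1,0,2)
step 15 (W3 LOAD): counter=8 r=(7,5,8) succ=(2,2,0) retry=(1,0,2)
step 16 (W3 CAS): counter=9 r=(7,5,8) succ=(2,2,1) retry=(1,0,2)

counter=9 r=(7,5,8) succ=(2,2,1) retry=(1,0,2)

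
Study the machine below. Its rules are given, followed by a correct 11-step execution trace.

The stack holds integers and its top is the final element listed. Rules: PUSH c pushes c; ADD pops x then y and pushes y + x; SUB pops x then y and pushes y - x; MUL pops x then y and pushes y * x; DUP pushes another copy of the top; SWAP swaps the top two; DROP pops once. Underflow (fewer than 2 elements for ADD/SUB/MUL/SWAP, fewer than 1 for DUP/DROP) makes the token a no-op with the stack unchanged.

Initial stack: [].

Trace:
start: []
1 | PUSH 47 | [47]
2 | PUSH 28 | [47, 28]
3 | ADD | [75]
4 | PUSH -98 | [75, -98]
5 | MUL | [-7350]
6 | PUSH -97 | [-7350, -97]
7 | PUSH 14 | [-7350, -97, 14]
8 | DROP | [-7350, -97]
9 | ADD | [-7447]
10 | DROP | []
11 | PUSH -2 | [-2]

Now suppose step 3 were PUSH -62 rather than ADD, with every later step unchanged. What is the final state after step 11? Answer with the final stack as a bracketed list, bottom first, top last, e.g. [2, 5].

(re-executing from step 3 with the substitution; state before step 3: [47, 28])
3 | PUSH -62 | [47, 28, -62]
4 | PUSH -98 | [47, 28, -62, -98]
5 | MUL | [47, 28, 6076]
6 | PUSH -97 | [47, 28, 6076, -97]
7 | PUSH 14 | [47, 28, 6076, -97, 14]
8 | DROP | [47, 28, 6076, -97]
9 | ADD | [47, 28, 5979]
10 | DROP | [47, 28]
11 | PUSH -2 | [47, 28, -2]

[47, 28, -2]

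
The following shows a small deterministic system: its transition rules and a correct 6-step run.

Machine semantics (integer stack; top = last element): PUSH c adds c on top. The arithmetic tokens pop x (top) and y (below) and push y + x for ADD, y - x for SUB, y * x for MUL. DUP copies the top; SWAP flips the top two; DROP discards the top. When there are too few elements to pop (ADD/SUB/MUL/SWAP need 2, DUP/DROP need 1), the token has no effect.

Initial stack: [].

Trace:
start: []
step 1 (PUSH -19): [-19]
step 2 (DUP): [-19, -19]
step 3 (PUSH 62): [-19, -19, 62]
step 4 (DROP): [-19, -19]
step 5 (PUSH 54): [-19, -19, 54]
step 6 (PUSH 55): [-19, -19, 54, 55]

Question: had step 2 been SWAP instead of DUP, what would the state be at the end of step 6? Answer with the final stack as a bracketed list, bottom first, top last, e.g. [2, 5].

[-19, 54, 55]

(re-executing from step 2 with the substitution; state before step 2: [-19])
step 2 (SWAP): [-19]
step 3 (PUSH 62): [-19, 62]
step 4 (DROP): [-19]
step 5 (PUSH 54): [-19, 54]
step 6 (PUSH 55): [-19, 54, 55]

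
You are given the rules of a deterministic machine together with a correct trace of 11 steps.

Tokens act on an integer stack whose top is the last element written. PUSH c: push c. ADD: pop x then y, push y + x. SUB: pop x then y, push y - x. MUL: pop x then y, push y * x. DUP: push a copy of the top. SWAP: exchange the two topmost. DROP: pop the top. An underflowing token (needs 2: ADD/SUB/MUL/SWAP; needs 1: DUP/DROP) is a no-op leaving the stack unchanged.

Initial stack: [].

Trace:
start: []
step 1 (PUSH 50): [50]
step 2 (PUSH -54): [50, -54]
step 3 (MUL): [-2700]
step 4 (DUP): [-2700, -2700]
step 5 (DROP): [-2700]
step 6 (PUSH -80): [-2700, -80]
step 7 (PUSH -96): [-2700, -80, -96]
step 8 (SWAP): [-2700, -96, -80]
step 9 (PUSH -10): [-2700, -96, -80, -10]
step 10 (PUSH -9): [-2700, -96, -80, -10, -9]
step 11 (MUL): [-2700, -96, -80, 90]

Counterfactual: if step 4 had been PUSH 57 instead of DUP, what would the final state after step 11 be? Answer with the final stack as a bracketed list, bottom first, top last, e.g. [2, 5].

[-2700, -96, -80, 90]

(re-executing from step 4 with the substitution; state before step 4: [-2700])
step 4 (PUSH 57): [-2700, 57]
step 5 (DROP): [-2700]
step 6 (PUSH -80): [-2700, -80]
step 7 (PUSH -96): [-2700, -80, -96]
step 8 (SWAP): [-2700, -96, -80]
step 9 (PUSH -10): [-2700, -96, -80, -10]
step 10 (PUSH -9): [-2700, -96, -80, -10, -9]
step 11 (MUL): [-2700, -96, -80, 90]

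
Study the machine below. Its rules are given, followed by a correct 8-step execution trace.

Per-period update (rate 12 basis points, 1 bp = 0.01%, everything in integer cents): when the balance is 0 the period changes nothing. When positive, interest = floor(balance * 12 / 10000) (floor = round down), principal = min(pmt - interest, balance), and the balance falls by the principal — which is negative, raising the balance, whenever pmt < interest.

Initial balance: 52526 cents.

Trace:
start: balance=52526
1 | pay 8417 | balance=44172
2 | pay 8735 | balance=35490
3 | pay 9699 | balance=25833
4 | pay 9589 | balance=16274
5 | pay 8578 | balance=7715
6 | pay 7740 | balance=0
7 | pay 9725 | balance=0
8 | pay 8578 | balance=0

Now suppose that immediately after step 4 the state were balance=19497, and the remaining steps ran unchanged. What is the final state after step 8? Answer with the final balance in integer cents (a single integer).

0

state after step 4 := balance=19497
5 | pay 8578 | balance=10942
6 | pay 7740 | balance=3215
7 | pay 9725 | balance=0
8 | pay 8578 | balance=0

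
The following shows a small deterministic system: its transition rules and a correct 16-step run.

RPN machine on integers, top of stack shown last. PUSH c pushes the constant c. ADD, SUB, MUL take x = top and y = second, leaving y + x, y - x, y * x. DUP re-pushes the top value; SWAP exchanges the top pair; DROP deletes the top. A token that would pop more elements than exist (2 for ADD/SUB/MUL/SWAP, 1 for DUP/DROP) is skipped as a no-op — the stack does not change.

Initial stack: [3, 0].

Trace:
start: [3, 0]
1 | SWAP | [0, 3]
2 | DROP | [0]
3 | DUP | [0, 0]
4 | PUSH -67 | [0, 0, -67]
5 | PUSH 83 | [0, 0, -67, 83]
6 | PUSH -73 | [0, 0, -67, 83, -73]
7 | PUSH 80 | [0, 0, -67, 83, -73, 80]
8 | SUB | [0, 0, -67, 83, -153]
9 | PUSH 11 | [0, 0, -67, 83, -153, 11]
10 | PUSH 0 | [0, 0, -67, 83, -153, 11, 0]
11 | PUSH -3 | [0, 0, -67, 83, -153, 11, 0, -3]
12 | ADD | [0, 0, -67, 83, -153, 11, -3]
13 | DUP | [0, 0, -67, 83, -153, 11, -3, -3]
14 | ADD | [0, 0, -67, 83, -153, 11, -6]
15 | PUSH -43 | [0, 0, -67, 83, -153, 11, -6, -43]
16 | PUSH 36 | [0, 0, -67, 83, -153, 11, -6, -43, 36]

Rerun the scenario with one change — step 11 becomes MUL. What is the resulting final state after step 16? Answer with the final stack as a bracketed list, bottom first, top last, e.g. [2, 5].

(re-executing from step 11 with the substitution; state before step 11: [0, 0, -67, 83, -153, 11, 0])
11 | MUL | [0, 0, -67, 83, -153, 0]
12 | ADD | [0, 0, -67, 83, -153]
13 | DUP | [0, 0, -67, 83, -153, -153]
14 | ADD | [0, 0, -67, 83, -306]
15 | PUSH -43 | [0, 0, -67, 83, -306, -43]
16 | PUSH 36 | [0, 0, -67, 83, -306, -43, 36]

[0, 0, -67, 83, -306, -43, 36]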